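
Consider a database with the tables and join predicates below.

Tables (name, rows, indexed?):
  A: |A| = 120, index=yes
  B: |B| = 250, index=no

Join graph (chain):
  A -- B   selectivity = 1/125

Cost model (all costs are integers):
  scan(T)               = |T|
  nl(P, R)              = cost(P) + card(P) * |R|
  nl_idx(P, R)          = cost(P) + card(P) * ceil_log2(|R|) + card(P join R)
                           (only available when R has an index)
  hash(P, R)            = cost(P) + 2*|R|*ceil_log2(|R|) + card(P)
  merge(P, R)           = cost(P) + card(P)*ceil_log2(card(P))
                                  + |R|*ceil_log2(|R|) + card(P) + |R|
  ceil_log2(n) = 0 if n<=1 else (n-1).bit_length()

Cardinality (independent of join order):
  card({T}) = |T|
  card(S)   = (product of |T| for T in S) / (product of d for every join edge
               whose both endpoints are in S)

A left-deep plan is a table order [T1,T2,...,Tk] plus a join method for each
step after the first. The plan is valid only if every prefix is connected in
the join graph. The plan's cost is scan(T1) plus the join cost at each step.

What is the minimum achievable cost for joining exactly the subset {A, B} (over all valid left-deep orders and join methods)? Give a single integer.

Selinger DP over subsets of {A,B}:
  {A}: scan cost=120, card=120
  {B}: scan cost=250, card=250
  {AB}: card=240; try (A,hash)→2180, (A,nl_idx)→2240, (B,merge)→3330, (A,merge)→3460, (B,hash)→4240, (B,nl)→30120 …(+1); best=2180 via (A,hash)

2180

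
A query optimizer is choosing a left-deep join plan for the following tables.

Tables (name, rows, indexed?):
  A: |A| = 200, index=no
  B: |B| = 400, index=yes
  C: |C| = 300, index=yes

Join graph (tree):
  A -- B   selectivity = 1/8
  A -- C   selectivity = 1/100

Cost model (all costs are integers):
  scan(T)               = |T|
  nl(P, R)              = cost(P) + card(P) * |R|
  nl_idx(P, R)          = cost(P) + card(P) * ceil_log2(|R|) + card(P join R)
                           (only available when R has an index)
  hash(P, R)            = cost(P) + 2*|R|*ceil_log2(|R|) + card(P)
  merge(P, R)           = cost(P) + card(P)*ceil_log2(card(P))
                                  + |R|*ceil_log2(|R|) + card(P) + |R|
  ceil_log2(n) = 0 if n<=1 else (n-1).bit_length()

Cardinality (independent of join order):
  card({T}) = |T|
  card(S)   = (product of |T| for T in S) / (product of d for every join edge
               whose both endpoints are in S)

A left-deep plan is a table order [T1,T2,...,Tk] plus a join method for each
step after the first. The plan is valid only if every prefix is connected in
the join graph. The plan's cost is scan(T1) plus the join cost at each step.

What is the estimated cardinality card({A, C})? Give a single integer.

Tables in S: A(200), C(300)
Edges inside S: A-C(d=100)
numerator = 200 * 300 = 60000
denominator = 100 = 100
card(S) = 60000 / 100 = 600

600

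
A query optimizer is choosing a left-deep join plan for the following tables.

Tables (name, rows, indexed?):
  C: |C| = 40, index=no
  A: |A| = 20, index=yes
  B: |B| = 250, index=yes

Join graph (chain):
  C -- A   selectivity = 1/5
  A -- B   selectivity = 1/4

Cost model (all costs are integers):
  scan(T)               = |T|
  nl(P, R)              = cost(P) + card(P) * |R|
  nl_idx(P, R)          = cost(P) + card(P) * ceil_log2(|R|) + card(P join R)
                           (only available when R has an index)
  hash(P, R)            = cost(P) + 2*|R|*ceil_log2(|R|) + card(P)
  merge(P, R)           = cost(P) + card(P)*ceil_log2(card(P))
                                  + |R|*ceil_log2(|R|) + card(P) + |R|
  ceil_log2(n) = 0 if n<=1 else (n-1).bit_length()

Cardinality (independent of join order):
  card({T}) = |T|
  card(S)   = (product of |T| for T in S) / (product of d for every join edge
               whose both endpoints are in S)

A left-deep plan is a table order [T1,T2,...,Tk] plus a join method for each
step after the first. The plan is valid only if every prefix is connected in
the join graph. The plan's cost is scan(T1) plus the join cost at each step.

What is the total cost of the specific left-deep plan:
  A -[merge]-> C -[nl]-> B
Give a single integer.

step 1: scan A: cost=20, card=20
step 2: join C via merge
    card(P join C) = 20*40/(5) = 160
    cost = 20 + 20*5 + 40*6 + 20 + 40 = 420
step 3: join B via nl
    card(P join B) = 160*250/(4) = 10000
    cost = 420 + 160*250 = 40420

40420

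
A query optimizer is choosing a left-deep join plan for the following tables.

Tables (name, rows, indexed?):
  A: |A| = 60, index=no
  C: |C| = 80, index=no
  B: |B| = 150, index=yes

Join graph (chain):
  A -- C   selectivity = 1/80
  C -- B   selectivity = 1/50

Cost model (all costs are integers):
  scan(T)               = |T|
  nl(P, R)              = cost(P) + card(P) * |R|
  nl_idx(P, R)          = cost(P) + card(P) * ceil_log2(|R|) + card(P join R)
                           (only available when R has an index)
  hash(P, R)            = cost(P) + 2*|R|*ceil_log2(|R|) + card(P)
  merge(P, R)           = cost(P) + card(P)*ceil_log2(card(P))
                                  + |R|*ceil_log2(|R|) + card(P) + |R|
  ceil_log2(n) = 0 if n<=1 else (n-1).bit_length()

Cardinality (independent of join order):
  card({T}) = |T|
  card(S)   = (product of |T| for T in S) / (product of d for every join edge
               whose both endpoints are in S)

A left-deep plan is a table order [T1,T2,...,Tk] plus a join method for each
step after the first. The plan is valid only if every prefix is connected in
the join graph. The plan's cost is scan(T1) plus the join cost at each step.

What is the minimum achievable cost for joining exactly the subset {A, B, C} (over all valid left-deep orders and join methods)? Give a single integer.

Selinger DP over subsets of {A,B,C}:
  {A}: scan cost=60, card=60
  {C}: scan cost=80, card=80
  {B}: scan cost=150, card=150
  {AC}: card=60; try (A,hash)→880, (C,merge)→1120, (A,merge)→1140, (C,hash)→1240, (C,nl)→4860, (A,nl)→4880; best=880 via (A,hash)
  {BC}: card=240; try (B,nl_idx)→960, (C,hash)→1420, (B,merge)→2070, (C,merge)→2140, (B,hash)→2560, (B,nl)→12080 …(+1); best=960 via (B,nl_idx)
  {ABC}: card=180; try (B,nl_idx)→1540, (A,hash)→1920, (B,merge)→2650, (B,hash)→3340, (A,merge)→3540, (B,nl)→9880 …(+1); best=1540 via (B,nl_idx)

1540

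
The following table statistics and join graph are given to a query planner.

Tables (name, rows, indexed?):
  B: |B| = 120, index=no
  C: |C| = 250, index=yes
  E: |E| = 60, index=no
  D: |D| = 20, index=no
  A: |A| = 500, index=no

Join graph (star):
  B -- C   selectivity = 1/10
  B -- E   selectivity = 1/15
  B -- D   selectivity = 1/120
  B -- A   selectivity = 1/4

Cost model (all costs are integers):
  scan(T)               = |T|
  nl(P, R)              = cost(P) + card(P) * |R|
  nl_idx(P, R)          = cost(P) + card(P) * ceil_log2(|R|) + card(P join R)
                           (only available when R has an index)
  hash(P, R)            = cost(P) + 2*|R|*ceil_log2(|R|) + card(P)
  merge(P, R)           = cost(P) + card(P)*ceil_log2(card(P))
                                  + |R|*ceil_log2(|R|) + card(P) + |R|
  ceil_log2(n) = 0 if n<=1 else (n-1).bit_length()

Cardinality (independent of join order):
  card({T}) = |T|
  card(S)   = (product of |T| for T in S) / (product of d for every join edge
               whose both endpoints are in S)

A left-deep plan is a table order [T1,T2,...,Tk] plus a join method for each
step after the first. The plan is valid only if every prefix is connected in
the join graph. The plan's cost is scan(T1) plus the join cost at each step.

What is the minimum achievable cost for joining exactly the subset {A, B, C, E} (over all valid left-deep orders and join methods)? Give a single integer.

26440

Selinger DP over subsets of {A,B,C,E}:
  {B}: scan cost=120, card=120
  {C}: scan cost=250, card=250
  {E}: scan cost=60, card=60
  {A}: scan cost=500, card=500
  {BC}: card=3000; try (B,hash)→2180, (C,merge)→3330, (B,merge)→3460, (C,nl_idx)→4080, (C,hash)→4240, (C,nl)→30120 …(+1); best=2180 via (B,hash)
  {BE}: card=480; try (E,hash)→960, (B,merge)→1440, (E,merge)→1500, (B,hash)→1800, (B,nl)→7260, (E,nl)→7320; best=960 via (E,hash)
  {AB}: card=15000; try (B,hash)→2680, (A,merge)→6080, (B,merge)→6460, (A,hash)→9240, (A,nl)→60120, (B,nl)→60500; best=2680 via (B,hash)
  {BCE}: card=12000; try (C,hash)→5440, (E,hash)→5900, (C,merge)→8010, (C,nl_idx)→16800, (E,merge)→41600, (C,nl)→120960 …(+1); best=5440 via (C,hash)
  {ABC}: card=375000; try (A,hash)→14180, (C,hash)→21680, (A,merge)→46180, (C,merge)→229930, (C,nl_idx)→497680, (A,nl)→1502180 …(+1); best=14180 via (A,hash)
  {ABE}: card=60000; try (A,hash)→10440, (A,merge)→10760, (E,hash)→18400, (E,merge)→228100, (A,nl)→240960, (E,nl)→902680; best=10440 via (A,hash)
  {ABCE}: card=1500000; try (A,hash)→26440, (C,hash)→74440, (A,merge)→190440, (E,hash)→389900, (C,merge)→1032690, (C,nl_idx)→1990440 …(+4); best=26440 via (A,hash)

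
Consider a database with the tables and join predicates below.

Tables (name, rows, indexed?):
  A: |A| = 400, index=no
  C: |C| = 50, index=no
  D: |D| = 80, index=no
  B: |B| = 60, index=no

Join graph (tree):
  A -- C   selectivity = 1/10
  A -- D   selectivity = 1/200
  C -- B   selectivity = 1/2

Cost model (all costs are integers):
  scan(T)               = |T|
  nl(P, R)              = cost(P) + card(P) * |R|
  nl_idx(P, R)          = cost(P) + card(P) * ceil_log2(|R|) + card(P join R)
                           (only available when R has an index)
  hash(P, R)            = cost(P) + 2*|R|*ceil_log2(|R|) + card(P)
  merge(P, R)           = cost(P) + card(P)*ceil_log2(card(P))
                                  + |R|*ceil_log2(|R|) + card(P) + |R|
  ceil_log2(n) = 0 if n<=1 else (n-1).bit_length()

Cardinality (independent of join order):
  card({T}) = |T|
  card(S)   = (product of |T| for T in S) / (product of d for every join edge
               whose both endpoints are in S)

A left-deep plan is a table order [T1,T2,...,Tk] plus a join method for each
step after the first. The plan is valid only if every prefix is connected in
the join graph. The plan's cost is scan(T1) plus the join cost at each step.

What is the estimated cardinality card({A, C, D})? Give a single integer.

800

Tables in S: A(400), C(50), D(80)
Edges inside S: A-C(d=10), A-D(d=200)
numerator = 400 * 50 * 80 = 1600000
denominator = 10 * 200 = 2000
card(S) = 1600000 / 2000 = 800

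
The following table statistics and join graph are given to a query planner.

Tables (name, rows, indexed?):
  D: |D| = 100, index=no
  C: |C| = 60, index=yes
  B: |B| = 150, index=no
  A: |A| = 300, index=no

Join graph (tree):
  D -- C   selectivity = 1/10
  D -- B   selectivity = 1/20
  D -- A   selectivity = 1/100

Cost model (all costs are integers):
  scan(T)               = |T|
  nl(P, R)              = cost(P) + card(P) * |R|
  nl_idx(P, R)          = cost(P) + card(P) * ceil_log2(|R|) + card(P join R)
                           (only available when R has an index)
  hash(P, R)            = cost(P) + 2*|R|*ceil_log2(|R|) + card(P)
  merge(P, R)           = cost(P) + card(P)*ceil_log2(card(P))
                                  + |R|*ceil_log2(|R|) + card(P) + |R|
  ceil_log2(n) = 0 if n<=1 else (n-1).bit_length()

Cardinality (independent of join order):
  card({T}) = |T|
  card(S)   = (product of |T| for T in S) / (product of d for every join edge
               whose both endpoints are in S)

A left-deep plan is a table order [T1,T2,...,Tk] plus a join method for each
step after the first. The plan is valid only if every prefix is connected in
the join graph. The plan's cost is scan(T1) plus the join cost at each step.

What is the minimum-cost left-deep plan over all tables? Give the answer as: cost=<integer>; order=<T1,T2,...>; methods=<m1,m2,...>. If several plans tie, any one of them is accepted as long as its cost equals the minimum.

cost=7220; order=A,D,C,B; methods=hash,hash,hash

Selinger DP (subsets sized 1..n):
  {D}: scan cost=100, card=100
  {C}: scan cost=60, card=60
  {B}: scan cost=150, card=150
  {A}: scan cost=300, card=300
  {CD}: card=600; try (C,hash)→920, (D,merge)→1280, (C,nl_idx)→1300, (C,merge)→1320, (D,hash)→1520, (D,nl)→6060 …(+1); best=920 via (C,hash)
  {BD}: card=750; try (D,hash)→1700, (B,merge)→2250, (D,merge)→2300, (B,hash)→2600, (B,nl)→15100, (D,nl)→15150; best=1700 via (D,hash)
  {AD}: card=300; try (D,hash)→2000, (A,merge)→3900, (D,merge)→4100, (A,hash)→5600, (A,nl)→30100, (D,nl)→30300; best=2000 via (D,hash)
  {BCD}: card=4500; try (C,hash)→3170, (B,hash)→3920, (B,merge)→8870, (C,merge)→10370, (C,nl_idx)→10700, (C,nl)→46700 …(+1); best=3170 via (C,hash)
  {ACD}: card=1800; try (C,hash)→3020, (C,merge)→5420, (C,nl_idx)→5600, (A,hash)→6920, (A,merge)→10520, (C,nl)→20000 …(+1); best=3020 via (C,hash)
  {ABD}: card=2250; try (B,hash)→4700, (B,merge)→6350, (A,hash)→7850, (A,merge)→12950, (B,nl)→47000, (A,nl)→226700; best=4700 via (B,hash)
  {ABCD}: card=13500; try (B,hash)→7220, (C,hash)→7670, (A,hash)→13070, (B,merge)→25970, (C,nl_idx)→31700, (C,merge)→34370 …(+4); best=7220 via (B,hash)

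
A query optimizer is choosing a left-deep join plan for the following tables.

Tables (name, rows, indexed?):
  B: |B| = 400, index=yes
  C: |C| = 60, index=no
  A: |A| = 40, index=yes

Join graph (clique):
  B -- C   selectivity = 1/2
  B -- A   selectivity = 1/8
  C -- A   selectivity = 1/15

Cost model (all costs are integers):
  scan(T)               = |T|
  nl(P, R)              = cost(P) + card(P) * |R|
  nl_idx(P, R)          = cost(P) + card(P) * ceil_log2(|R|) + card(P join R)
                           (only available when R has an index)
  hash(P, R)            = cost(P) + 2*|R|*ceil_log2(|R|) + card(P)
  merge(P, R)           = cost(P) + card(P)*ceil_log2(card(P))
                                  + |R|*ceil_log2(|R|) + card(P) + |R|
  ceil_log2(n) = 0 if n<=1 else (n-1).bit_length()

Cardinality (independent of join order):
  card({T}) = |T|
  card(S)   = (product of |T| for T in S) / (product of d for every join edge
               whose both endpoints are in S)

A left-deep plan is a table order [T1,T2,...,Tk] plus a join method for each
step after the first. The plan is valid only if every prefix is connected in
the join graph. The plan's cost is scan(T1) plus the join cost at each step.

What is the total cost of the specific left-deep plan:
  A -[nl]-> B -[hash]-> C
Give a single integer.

step 1: scan A: cost=40, card=40
step 2: join B via nl
    card(P join B) = 40*400/(8) = 2000
    cost = 40 + 40*400 = 16040
step 3: join C via hash
    card(P join C) = 2000*60/(2*15) = 4000
    cost = 16040 + 2*60*6 + 2000 = 18760

18760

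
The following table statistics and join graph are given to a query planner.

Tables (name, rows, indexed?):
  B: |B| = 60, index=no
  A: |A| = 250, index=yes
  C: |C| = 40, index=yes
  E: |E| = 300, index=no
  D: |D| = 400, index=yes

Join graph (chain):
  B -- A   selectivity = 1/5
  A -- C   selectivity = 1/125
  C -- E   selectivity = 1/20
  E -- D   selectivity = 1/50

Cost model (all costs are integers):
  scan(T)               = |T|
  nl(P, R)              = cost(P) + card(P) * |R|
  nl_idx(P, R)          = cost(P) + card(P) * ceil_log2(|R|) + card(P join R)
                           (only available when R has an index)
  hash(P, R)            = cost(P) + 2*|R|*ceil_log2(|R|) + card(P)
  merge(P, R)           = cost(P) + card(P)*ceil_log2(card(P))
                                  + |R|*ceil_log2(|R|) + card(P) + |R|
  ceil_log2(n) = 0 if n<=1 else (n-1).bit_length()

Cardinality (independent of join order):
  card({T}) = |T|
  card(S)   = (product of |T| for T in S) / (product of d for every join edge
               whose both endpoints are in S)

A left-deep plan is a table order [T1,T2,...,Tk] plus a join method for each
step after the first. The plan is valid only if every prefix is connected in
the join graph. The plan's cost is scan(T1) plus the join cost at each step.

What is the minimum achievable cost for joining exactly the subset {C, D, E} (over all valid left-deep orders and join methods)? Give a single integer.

Selinger DP over subsets of {C,D,E}:
  {C}: scan cost=40, card=40
  {E}: scan cost=300, card=300
  {D}: scan cost=400, card=400
  {CE}: card=600; try (C,hash)→1080, (C,nl_idx)→2700, (E,merge)→3320, (C,merge)→3580, (E,hash)→5480, (E,nl)→12040 …(+1); best=1080 via (C,hash)
  {DE}: card=2400; try (D,nl_idx)→5400, (E,hash)→6200, (D,merge)→7300, (E,merge)→7400, (D,hash)→7800, (D,nl)→120300 …(+1); best=5400 via (D,nl_idx)
  {CDE}: card=4800; try (C,hash)→8280, (D,hash)→8880, (D,nl_idx)→11280, (D,merge)→11680, (C,nl_idx)→24600, (C,merge)→36880 …(+2); best=8280 via (C,hash)

8280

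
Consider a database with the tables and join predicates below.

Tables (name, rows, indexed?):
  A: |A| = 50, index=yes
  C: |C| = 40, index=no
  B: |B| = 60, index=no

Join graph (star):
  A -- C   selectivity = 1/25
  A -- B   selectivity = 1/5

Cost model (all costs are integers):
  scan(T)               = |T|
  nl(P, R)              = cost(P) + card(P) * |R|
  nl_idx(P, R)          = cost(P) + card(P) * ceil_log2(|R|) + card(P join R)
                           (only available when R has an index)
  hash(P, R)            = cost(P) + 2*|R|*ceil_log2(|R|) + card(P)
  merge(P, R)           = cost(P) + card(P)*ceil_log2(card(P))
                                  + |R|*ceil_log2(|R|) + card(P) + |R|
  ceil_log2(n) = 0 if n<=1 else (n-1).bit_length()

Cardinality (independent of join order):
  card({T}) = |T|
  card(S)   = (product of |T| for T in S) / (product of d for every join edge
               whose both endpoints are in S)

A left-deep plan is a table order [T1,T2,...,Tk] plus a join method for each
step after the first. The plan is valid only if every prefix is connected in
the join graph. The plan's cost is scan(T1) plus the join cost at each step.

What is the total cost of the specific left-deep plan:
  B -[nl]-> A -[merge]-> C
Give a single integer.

9940

step 1: scan B: cost=60, card=60
step 2: join A via nl
    card(P join A) = 60*50/(5) = 600
    cost = 60 + 60*50 = 3060
step 3: join C via merge
    card(P join C) = 600*40/(25) = 960
    cost = 3060 + 600*10 + 40*6 + 600 + 40 = 9940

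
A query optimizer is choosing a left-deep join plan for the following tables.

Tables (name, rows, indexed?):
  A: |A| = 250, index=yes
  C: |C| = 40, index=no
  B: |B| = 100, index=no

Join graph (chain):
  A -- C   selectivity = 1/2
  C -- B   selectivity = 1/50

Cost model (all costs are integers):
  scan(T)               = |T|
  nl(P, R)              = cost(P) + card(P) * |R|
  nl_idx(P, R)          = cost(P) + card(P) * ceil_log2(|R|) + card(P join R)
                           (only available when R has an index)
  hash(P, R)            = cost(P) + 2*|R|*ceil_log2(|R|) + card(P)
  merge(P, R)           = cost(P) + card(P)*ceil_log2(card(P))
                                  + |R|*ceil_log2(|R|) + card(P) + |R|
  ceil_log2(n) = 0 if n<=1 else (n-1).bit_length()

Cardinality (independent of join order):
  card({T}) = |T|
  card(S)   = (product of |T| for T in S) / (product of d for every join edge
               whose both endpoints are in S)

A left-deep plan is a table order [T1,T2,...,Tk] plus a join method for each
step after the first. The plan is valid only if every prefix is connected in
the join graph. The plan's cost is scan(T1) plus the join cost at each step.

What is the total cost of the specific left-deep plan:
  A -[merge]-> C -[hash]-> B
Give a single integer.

9180

step 1: scan A: cost=250, card=250
step 2: join C via merge
    card(P join C) = 250*40/(2) = 5000
    cost = 250 + 250*8 + 40*6 + 250 + 40 = 2780
step 3: join B via hash
    card(P join B) = 5000*100/(50) = 10000
    cost = 2780 + 2*100*7 + 5000 = 9180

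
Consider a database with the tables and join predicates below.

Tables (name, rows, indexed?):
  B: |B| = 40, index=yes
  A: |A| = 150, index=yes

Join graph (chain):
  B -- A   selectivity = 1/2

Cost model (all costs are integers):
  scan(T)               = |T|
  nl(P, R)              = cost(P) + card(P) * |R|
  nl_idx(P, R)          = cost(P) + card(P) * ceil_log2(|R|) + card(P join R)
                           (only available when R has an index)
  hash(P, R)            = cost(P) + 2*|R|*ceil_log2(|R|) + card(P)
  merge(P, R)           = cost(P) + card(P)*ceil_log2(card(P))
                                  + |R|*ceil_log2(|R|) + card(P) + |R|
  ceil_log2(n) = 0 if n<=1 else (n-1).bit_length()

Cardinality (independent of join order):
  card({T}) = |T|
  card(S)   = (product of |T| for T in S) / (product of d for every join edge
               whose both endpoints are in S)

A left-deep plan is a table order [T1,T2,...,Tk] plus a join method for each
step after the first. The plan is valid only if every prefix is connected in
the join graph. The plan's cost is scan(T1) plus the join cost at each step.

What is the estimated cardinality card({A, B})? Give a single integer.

3000

Tables in S: A(150), B(40)
Edges inside S: B-A(d=2)
numerator = 150 * 40 = 6000
denominator = 2 = 2
card(S) = 6000 / 2 = 3000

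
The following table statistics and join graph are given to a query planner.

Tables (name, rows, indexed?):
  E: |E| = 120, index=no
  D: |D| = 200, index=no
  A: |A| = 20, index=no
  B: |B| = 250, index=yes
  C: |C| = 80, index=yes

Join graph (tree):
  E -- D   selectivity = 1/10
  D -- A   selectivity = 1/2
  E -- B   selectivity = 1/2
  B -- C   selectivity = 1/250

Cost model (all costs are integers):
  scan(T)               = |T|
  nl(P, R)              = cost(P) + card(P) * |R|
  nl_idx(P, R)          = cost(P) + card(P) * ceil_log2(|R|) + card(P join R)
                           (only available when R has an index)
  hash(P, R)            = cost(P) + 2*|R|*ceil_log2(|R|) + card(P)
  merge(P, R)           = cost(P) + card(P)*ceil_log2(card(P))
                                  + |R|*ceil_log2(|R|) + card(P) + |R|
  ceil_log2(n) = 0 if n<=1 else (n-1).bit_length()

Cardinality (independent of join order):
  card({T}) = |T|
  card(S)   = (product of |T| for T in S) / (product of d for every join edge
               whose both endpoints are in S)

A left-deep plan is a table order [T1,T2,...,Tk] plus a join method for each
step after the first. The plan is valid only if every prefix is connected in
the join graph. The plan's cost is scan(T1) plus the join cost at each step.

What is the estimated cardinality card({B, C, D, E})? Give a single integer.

96000

Tables in S: B(250), C(80), D(200), E(120)
Edges inside S: E-D(d=10), E-B(d=2), B-C(d=250)
numerator = 250 * 80 * 200 * 120 = 480000000
denominator = 10 * 2 * 250 = 5000
card(S) = 480000000 / 5000 = 96000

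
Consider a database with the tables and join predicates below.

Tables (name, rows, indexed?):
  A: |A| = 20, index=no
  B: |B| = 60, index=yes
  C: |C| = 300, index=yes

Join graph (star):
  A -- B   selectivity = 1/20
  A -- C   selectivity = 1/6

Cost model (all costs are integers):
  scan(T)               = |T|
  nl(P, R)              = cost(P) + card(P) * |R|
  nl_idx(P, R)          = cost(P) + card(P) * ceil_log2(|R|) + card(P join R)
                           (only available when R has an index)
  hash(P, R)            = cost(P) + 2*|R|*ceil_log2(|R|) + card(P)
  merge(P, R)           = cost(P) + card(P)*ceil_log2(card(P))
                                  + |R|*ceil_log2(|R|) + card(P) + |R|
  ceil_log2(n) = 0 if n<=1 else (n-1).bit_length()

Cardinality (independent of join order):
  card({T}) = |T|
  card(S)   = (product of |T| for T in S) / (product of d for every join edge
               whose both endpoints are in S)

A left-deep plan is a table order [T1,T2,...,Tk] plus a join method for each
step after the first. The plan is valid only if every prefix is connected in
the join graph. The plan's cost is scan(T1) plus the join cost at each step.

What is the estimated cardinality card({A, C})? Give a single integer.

Tables in S: A(20), C(300)
Edges inside S: A-C(d=6)
numerator = 20 * 300 = 6000
denominator = 6 = 6
card(S) = 6000 / 6 = 1000

1000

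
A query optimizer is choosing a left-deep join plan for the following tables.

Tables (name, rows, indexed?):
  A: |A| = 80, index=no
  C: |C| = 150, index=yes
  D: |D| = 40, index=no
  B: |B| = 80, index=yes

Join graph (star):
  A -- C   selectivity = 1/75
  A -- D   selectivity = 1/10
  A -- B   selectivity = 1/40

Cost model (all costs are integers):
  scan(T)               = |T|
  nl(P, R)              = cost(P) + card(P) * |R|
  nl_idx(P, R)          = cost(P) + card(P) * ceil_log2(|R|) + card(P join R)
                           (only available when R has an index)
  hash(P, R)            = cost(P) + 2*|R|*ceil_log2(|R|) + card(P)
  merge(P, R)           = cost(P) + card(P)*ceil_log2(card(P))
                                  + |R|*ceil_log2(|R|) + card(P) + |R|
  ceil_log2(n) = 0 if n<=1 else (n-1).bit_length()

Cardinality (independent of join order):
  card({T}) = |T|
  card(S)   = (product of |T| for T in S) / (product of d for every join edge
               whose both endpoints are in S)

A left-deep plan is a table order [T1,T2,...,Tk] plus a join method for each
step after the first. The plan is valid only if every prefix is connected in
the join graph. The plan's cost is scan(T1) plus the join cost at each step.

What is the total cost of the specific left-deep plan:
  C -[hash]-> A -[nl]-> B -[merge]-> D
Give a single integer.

step 1: scan C: cost=150, card=150
step 2: join A via hash
    card(P join A) = 150*80/(75) = 160
    cost = 150 + 2*80*7 + 150 = 1420
step 3: join B via nl
    card(P join B) = 160*80/(40) = 320
    cost = 1420 + 160*80 = 14220
step 4: join D via merge
    card(P join D) = 320*40/(10) = 1280
    cost = 14220 + 320*9 + 40*6 + 320 + 40 = 17700

17700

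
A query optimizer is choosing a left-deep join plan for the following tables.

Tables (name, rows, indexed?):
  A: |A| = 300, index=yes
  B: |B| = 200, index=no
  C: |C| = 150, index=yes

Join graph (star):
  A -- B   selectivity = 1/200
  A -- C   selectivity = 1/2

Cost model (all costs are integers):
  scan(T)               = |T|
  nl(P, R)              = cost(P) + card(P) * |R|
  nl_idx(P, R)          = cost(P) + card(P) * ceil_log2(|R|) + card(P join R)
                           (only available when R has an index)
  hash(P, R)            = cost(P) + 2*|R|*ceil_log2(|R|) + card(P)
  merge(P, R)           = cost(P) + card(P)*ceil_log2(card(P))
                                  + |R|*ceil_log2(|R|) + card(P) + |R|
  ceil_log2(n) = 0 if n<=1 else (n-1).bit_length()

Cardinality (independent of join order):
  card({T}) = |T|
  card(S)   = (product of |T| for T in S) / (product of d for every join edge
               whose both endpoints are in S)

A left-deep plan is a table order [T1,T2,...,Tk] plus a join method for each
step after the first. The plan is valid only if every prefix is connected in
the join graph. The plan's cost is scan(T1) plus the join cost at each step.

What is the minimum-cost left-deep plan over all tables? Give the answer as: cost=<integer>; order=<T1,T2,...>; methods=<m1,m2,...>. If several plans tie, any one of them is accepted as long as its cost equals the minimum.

Selinger DP (subsets sized 1..n):
  {A}: scan cost=300, card=300
  {B}: scan cost=200, card=200
  {C}: scan cost=150, card=150
  {AB}: card=300; try (A,nl_idx)→2300, (B,hash)→3800, (A,merge)→5000, (B,merge)→5100, (A,hash)→5800, (A,nl)→60200 …(+1); best=2300 via (A,nl_idx)
  {AC}: card=22500; try (C,hash)→3000, (A,merge)→4500, (C,merge)→4650, (A,hash)→5700, (A,nl_idx)→24000, (C,nl_idx)→25200 …(+2); best=3000 via (C,hash)
  {ABC}: card=22500; try (C,hash)→5000, (C,merge)→6650, (C,nl_idx)→27200, (B,hash)→28700, (C,nl)→47300, (B,merge)→364800 …(+1); best=5000 via (C,hash)

cost=5000; order=B,A,C; methods=nl_idx,hash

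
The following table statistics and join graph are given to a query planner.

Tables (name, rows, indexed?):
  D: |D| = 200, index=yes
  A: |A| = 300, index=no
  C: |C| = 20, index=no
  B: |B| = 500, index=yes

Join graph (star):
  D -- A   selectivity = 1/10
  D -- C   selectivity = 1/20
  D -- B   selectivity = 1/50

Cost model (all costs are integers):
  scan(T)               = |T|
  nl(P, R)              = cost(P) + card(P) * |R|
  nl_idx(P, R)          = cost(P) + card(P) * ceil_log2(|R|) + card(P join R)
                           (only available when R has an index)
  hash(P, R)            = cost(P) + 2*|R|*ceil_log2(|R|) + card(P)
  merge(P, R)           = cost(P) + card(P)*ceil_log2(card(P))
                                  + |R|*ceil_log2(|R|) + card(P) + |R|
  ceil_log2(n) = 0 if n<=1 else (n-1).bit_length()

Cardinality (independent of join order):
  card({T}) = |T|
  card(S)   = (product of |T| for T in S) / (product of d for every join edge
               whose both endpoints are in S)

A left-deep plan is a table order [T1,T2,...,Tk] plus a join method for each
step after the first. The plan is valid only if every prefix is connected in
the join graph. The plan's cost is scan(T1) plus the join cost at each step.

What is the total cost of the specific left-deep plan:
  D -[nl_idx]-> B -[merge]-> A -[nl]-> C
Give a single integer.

1231000

step 1: scan D: cost=200, card=200
step 2: join B via nl_idx
    card(P join B) = 200*500/(50) = 2000
    cost = 200 + 200*9 + 2000 = 4000
step 3: join A via merge
    card(P join A) = 2000*300/(10) = 60000
    cost = 4000 + 2000*11 + 300*9 + 2000 + 300 = 31000
step 4: join C via nl
    card(P join C) = 60000*20/(20) = 60000
    cost = 31000 + 60000*20 = 1231000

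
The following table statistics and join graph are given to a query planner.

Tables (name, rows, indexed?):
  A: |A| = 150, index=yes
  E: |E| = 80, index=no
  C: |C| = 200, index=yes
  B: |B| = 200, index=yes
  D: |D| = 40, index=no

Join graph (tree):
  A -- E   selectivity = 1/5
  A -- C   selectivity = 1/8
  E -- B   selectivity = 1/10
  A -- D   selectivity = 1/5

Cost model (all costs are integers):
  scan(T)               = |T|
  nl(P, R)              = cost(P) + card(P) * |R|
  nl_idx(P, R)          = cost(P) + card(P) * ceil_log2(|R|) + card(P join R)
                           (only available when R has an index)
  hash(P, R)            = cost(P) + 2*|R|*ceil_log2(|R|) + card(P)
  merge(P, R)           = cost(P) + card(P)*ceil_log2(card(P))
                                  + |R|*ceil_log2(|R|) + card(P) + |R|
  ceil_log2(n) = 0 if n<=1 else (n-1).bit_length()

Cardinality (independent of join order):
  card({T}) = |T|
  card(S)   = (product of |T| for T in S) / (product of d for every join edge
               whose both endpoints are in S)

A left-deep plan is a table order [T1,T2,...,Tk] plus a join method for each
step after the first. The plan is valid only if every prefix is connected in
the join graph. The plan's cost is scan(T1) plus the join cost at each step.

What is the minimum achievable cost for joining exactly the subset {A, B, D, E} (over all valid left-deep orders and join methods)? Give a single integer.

25500

Selinger DP over subsets of {A,B,D,E}:
  {A}: scan cost=150, card=150
  {E}: scan cost=80, card=80
  {B}: scan cost=200, card=200
  {D}: scan cost=40, card=40
  {AE}: card=2400; try (E,hash)→1420, (A,merge)→2070, (E,merge)→2140, (A,hash)→2560, (A,nl_idx)→3120, (A,nl)→12080 …(+1); best=1420 via (E,hash)
  {AD}: card=1200; try (D,hash)→780, (A,nl_idx)→1560, (A,merge)→1670, (D,merge)→1780, (A,hash)→2480, (A,nl)→6040 …(+1); best=780 via (D,hash)
  {BE}: card=1600; try (E,hash)→1520, (B,nl_idx)→2320, (B,merge)→2520, (E,merge)→2640, (B,hash)→3360, (B,nl)→16080 …(+1); best=1520 via (E,hash)
  {ABE}: card=48000; try (A,hash)→5520, (B,hash)→7020, (A,merge)→22070, (B,merge)→34420, (A,nl_idx)→62320, (B,nl_idx)→68620 …(+2); best=5520 via (A,hash)
  {ADE}: card=19200; try (E,hash)→3100, (D,hash)→4300, (E,merge)→15820, (D,merge)→32900, (E,nl)→96780, (D,nl)→97420; best=3100 via (E,hash)
  {ABDE}: card=384000; try (B,hash)→25500, (D,hash)→54000, (B,merge)→312100, (B,nl_idx)→540700, (D,merge)→821800, (D,nl)→1925520 …(+1); best=25500 via (B,hash)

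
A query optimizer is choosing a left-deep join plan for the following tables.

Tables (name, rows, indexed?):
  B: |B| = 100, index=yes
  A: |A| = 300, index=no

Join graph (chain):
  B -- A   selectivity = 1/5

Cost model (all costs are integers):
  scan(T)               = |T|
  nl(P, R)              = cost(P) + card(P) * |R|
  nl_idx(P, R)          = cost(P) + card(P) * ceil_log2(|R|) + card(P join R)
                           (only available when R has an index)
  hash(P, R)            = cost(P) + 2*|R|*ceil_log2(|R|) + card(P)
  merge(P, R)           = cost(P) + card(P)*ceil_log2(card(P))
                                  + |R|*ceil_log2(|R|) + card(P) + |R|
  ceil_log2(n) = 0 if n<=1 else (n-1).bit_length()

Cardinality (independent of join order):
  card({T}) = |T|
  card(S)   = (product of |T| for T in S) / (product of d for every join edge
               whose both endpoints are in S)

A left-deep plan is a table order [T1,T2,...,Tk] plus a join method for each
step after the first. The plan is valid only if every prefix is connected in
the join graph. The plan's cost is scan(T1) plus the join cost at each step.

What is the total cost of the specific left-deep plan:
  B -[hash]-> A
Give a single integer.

step 1: scan B: cost=100, card=100
step 2: join A via hash
    card(P join A) = 100*300/(5) = 6000
    cost = 100 + 2*300*9 + 100 = 5600

5600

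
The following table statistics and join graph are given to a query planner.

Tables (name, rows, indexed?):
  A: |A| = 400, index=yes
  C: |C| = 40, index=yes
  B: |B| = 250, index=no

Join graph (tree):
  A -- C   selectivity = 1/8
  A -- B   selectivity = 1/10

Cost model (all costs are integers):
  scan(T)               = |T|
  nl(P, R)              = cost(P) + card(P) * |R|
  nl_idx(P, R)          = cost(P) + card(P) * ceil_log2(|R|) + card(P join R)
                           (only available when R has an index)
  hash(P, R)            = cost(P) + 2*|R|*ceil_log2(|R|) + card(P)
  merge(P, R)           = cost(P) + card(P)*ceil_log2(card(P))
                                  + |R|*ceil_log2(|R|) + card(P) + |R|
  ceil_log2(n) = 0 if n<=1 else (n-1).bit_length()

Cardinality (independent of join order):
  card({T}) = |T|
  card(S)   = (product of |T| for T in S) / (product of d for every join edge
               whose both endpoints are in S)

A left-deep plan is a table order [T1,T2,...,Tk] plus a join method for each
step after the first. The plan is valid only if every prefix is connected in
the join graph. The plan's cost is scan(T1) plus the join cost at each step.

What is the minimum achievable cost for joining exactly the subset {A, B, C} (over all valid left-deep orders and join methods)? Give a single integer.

Selinger DP over subsets of {A,B,C}:
  {A}: scan cost=400, card=400
  {C}: scan cost=40, card=40
  {B}: scan cost=250, card=250
  {AC}: card=2000; try (C,hash)→1280, (A,nl_idx)→2400, (A,merge)→4320, (C,merge)→4680, (C,nl_idx)→4800, (A,hash)→7280 …(+2); best=1280 via (C,hash)
  {AB}: card=10000; try (B,hash)→4800, (A,merge)→6500, (B,merge)→6650, (A,hash)→7700, (A,nl_idx)→12500, (A,nl)→100250 …(+1); best=4800 via (B,hash)
  {ABC}: card=50000; try (B,hash)→7280, (C,hash)→15280, (B,merge)→27530, (C,nl_idx)→114800, (C,merge)→155080, (C,nl)→404800 …(+1); best=7280 via (B,hash)

7280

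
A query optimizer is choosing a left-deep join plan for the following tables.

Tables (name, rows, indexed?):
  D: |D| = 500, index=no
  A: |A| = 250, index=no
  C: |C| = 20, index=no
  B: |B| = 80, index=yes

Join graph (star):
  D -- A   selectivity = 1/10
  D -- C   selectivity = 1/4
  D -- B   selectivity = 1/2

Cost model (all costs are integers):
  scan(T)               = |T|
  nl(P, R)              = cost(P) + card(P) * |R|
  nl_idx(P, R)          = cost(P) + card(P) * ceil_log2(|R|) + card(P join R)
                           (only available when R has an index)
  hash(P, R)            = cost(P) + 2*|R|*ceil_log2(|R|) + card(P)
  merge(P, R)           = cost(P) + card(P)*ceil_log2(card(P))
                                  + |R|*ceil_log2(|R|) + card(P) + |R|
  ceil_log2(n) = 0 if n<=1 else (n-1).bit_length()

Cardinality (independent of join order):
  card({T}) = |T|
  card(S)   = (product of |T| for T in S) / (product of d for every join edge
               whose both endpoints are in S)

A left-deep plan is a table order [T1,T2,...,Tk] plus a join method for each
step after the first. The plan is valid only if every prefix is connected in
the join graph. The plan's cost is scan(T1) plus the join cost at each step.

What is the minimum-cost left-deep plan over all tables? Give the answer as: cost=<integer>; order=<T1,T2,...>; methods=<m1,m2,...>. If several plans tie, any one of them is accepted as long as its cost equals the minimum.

Selinger DP (subsets sized 1..n):
  {D}: scan cost=500, card=500
  {A}: scan cost=250, card=250
  {C}: scan cost=20, card=20
  {B}: scan cost=80, card=80
  {AD}: card=12500; try (A,hash)→5000, (D,merge)→7500, (A,merge)→7750, (D,hash)→9500, (D,nl)→125250, (A,nl)→125500; best=5000 via (A,hash)
  {CD}: card=2500; try (C,hash)→1200, (D,merge)→5140, (C,merge)→5620, (D,hash)→9040, (D,nl)→10020, (C,nl)→10500; best=1200 via (C,hash)
  {BD}: card=20000; try (B,hash)→2120, (D,merge)→5720, (B,merge)→6140, (D,hash)→9160, (B,nl_idx)→24000, (D,nl)→40080 …(+1); best=2120 via (B,hash)
  {ACD}: card=62500; try (A,hash)→7700, (C,hash)→17700, (A,merge)→35950, (C,merge)→192620, (C,nl)→255000, (A,nl)→626200; best=7700 via (A,hash)
  {ABD}: card=500000; try (B,hash)→18620, (A,hash)→26120, (B,merge)→193140, (A,merge)→324370, (B,nl_idx)→592500, (B,nl)→1005000 …(+1); best=18620 via (B,hash)
  {BCD}: card=100000; try (B,hash)→4820, (C,hash)→22320, (B,merge)→34340, (B,nl_idx)→118700, (B,nl)→201200, (C,merge)→322240 …(+1); best=4820 via (B,hash)
  {ABCD}: card=2500000; try (B,hash)→71320, (A,hash)→108820, (C,hash)→518820, (B,merge)→1070840, (A,merge)→1807070, (B,nl_idx)→2945200 …(+4); best=71320 via (B,hash)

cost=71320; order=D,C,A,B; methods=hash,hash,hash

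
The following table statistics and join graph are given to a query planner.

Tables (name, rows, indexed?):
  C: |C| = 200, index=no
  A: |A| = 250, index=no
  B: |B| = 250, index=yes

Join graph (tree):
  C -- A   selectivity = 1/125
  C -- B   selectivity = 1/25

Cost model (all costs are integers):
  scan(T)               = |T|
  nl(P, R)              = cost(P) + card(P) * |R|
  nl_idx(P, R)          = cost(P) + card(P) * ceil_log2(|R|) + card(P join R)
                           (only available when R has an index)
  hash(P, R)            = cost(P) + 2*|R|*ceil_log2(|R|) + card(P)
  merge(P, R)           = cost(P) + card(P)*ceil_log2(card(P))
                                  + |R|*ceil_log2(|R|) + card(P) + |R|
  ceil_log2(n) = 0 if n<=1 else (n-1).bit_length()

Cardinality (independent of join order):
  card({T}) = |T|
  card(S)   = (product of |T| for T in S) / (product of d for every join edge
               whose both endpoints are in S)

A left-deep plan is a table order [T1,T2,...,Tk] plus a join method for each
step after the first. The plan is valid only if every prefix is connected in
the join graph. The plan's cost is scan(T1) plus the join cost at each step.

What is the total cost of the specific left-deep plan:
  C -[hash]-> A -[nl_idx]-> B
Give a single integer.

11600

step 1: scan C: cost=200, card=200
step 2: join A via hash
    card(P join A) = 200*250/(125) = 400
    cost = 200 + 2*250*8 + 200 = 4400
step 3: join B via nl_idx
    card(P join B) = 400*250/(25) = 4000
    cost = 4400 + 400*8 + 4000 = 11600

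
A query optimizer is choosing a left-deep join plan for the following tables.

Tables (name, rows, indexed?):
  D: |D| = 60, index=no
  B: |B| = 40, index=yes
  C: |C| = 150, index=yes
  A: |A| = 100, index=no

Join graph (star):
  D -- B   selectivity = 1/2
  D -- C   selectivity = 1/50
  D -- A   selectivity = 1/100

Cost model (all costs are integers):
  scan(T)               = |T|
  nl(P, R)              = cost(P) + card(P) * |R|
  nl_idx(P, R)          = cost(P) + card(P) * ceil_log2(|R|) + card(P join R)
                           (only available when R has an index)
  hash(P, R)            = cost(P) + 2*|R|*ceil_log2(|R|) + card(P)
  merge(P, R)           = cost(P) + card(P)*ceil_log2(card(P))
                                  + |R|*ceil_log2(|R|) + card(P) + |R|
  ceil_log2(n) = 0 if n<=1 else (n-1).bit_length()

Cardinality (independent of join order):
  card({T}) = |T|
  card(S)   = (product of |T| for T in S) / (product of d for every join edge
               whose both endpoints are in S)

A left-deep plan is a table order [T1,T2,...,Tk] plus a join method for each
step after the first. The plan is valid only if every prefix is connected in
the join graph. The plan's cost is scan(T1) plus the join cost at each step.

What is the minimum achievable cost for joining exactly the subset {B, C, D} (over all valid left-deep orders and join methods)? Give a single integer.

1380

Selinger DP over subsets of {B,C,D}:
  {D}: scan cost=60, card=60
  {B}: scan cost=40, card=40
  {C}: scan cost=150, card=150
  {BD}: card=1200; try (B,hash)→600, (D,merge)→740, (B,merge)→760, (D,hash)→800, (B,nl_idx)→1620, (D,nl)→2440 …(+1); best=600 via (B,hash)
  {CD}: card=180; try (C,nl_idx)→720, (D,hash)→1020, (C,merge)→1830, (D,merge)→1920, (C,hash)→2520, (C,nl)→9060 …(+1); best=720 via (C,nl_idx)
  {BCD}: card=3600; try (B,hash)→1380, (B,merge)→2620, (C,hash)→4200, (B,nl_idx)→5400, (B,nl)→7920, (C,nl_idx)→13800 …(+2); best=1380 via (B,hash)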